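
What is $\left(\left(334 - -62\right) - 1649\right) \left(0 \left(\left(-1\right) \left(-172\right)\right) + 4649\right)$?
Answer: $-5825197$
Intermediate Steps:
$\left(\left(334 - -62\right) - 1649\right) \left(0 \left(\left(-1\right) \left(-172\right)\right) + 4649\right) = \left(\left(334 + 62\right) - 1649\right) \left(0 \cdot 172 + 4649\right) = \left(396 - 1649\right) \left(0 + 4649\right) = \left(-1253\right) 4649 = -5825197$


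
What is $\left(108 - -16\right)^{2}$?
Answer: $15376$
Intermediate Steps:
$\left(108 - -16\right)^{2} = \left(108 + 16\right)^{2} = 124^{2} = 15376$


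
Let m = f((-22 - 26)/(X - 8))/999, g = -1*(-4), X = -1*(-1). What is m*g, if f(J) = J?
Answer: 64/2331 ≈ 0.027456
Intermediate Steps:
X = 1
g = 4
m = 16/2331 (m = ((-22 - 26)/(1 - 8))/999 = -48/(-7)*(1/999) = -48*(-1/7)*(1/999) = (48/7)*(1/999) = 16/2331 ≈ 0.0068640)
m*g = (16/2331)*4 = 64/2331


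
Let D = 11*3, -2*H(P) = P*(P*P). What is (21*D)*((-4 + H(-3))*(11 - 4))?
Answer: 92169/2 ≈ 46085.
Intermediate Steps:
H(P) = -P³/2 (H(P) = -P*P*P/2 = -P*P²/2 = -P³/2)
D = 33
(21*D)*((-4 + H(-3))*(11 - 4)) = (21*33)*((-4 - ½*(-3)³)*(11 - 4)) = 693*((-4 - ½*(-27))*7) = 693*((-4 + 27/2)*7) = 693*((19/2)*7) = 693*(133/2) = 92169/2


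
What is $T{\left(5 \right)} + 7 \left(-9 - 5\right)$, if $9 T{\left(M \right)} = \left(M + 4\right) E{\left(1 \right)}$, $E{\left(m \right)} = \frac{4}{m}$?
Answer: $-94$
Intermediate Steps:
$T{\left(M \right)} = \frac{16}{9} + \frac{4 M}{9}$ ($T{\left(M \right)} = \frac{\left(M + 4\right) \frac{4}{1}}{9} = \frac{\left(4 + M\right) 4 \cdot 1}{9} = \frac{\left(4 + M\right) 4}{9} = \frac{16 + 4 M}{9} = \frac{16}{9} + \frac{4 M}{9}$)
$T{\left(5 \right)} + 7 \left(-9 - 5\right) = \left(\frac{16}{9} + \frac{4}{9} \cdot 5\right) + 7 \left(-9 - 5\right) = \left(\frac{16}{9} + \frac{20}{9}\right) + 7 \left(-14\right) = 4 - 98 = -94$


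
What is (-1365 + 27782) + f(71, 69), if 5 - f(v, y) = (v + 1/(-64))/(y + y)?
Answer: 233354561/8832 ≈ 26422.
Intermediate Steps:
f(v, y) = 5 - (-1/64 + v)/(2*y) (f(v, y) = 5 - (v + 1/(-64))/(y + y) = 5 - (v - 1/64)/(2*y) = 5 - (-1/64 + v)*1/(2*y) = 5 - (-1/64 + v)/(2*y))
(-1365 + 27782) + f(71, 69) = (-1365 + 27782) + (1/128)*(1 - 64*71 + 640*69)/69 = 26417 + (1/128)*(1/69)*(1 - 4544 + 44160) = 26417 + (1/128)*(1/69)*39617 = 26417 + 39617/8832 = 233354561/8832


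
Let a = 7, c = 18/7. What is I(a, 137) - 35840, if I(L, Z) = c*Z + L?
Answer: -248365/7 ≈ -35481.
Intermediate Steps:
c = 18/7 (c = (1/7)*18 = 18/7 ≈ 2.5714)
I(L, Z) = L + 18*Z/7 (I(L, Z) = 18*Z/7 + L = L + 18*Z/7)
I(a, 137) - 35840 = (7 + (18/7)*137) - 35840 = (7 + 2466/7) - 35840 = 2515/7 - 35840 = -248365/7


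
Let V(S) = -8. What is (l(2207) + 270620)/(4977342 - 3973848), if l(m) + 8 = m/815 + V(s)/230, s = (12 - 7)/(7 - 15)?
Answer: 1690890683/6270165010 ≈ 0.26967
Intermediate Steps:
s = -5/8 (s = 5/(-8) = 5*(-1/8) = -5/8 ≈ -0.62500)
l(m) = -924/115 + m/815 (l(m) = -8 + (m/815 - 8/230) = -8 + (m*(1/815) - 8*1/230) = -8 + (m/815 - 4/115) = -8 + (-4/115 + m/815) = -924/115 + m/815)
(l(2207) + 270620)/(4977342 - 3973848) = ((-924/115 + (1/815)*2207) + 270620)/(4977342 - 3973848) = ((-924/115 + 2207/815) + 270620)/1003494 = (-99851/18745 + 270620)*(1/1003494) = (5072672049/18745)*(1/1003494) = 1690890683/6270165010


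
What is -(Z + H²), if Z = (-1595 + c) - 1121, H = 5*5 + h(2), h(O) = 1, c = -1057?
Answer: 3097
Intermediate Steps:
H = 26 (H = 5*5 + 1 = 25 + 1 = 26)
Z = -3773 (Z = (-1595 - 1057) - 1121 = -2652 - 1121 = -3773)
-(Z + H²) = -(-3773 + 26²) = -(-3773 + 676) = -1*(-3097) = 3097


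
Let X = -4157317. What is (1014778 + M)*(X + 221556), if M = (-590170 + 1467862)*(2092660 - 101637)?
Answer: -6877765858531871134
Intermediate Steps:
M = 1747504958916 (M = 877692*1991023 = 1747504958916)
(1014778 + M)*(X + 221556) = (1014778 + 1747504958916)*(-4157317 + 221556) = 1747505973694*(-3935761) = -6877765858531871134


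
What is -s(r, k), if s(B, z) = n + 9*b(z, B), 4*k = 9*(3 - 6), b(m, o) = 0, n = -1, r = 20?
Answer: 1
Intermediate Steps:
k = -27/4 (k = (9*(3 - 6))/4 = (9*(-3))/4 = (¼)*(-27) = -27/4 ≈ -6.7500)
s(B, z) = -1 (s(B, z) = -1 + 9*0 = -1 + 0 = -1)
-s(r, k) = -1*(-1) = 1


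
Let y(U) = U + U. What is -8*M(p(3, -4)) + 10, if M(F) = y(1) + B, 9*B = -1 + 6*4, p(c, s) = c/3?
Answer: -238/9 ≈ -26.444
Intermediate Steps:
y(U) = 2*U
p(c, s) = c/3 (p(c, s) = c*(⅓) = c/3)
B = 23/9 (B = (-1 + 6*4)/9 = (-1 + 24)/9 = (⅑)*23 = 23/9 ≈ 2.5556)
M(F) = 41/9 (M(F) = 2*1 + 23/9 = 2 + 23/9 = 41/9)
-8*M(p(3, -4)) + 10 = -8*41/9 + 10 = -328/9 + 10 = -238/9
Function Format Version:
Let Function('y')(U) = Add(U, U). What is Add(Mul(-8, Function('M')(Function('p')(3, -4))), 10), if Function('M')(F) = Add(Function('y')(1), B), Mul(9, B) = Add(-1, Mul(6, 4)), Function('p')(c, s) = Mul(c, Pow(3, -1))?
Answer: Rational(-238, 9) ≈ -26.444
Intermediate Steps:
Function('y')(U) = Mul(2, U)
Function('p')(c, s) = Mul(Rational(1, 3), c) (Function('p')(c, s) = Mul(c, Rational(1, 3)) = Mul(Rational(1, 3), c))
B = Rational(23, 9) (B = Mul(Rational(1, 9), Add(-1, Mul(6, 4))) = Mul(Rational(1, 9), Add(-1, 24)) = Mul(Rational(1, 9), 23) = Rational(23, 9) ≈ 2.5556)
Function('M')(F) = Rational(41, 9) (Function('M')(F) = Add(Mul(2, 1), Rational(23, 9)) = Add(2, Rational(23, 9)) = Rational(41, 9))
Add(Mul(-8, Function('M')(Function('p')(3, -4))), 10) = Add(Mul(-8, Rational(41, 9)), 10) = Add(Rational(-328, 9), 10) = Rational(-238, 9)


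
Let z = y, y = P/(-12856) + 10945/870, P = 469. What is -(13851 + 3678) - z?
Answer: -19619725777/1118472 ≈ -17542.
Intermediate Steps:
y = 14030089/1118472 (y = 469/(-12856) + 10945/870 = 469*(-1/12856) + 10945*(1/870) = -469/12856 + 2189/174 = 14030089/1118472 ≈ 12.544)
z = 14030089/1118472 ≈ 12.544
-(13851 + 3678) - z = -(13851 + 3678) - 1*14030089/1118472 = -1*17529 - 14030089/1118472 = -17529 - 14030089/1118472 = -19619725777/1118472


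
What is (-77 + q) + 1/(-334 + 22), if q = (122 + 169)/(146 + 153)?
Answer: -545591/7176 ≈ -76.030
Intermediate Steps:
q = 291/299 ≈ 0.97324
(-77 + q) + 1/(-334 + 22) = (-77 + 291/299) + 1/(-334 + 22) = -22732/299 + 1/(-312) = -22732/299 - 1/312 = -545591/7176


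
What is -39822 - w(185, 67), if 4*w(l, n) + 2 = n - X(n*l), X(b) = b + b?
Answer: -134563/4 ≈ -33641.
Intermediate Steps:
X(b) = 2*b
w(l, n) = -½ + n/4 - l*n/2 (w(l, n) = -½ + (n - 2*n*l)/4 = -½ + (n - 2*l*n)/4 = -½ + (n/4 - l*n/2) = -½ + n/4 - l*n/2)
-39822 - w(185, 67) = -39822 - (-½ + (¼)*67 - ½*185*67) = -39822 - (-½ + 67/4 - 12395/2) = -39822 - 1*(-24725/4) = -39822 + 24725/4 = -134563/4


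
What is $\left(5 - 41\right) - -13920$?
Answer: $13884$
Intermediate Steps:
$\left(5 - 41\right) - -13920 = -36 + 13920 = 13884$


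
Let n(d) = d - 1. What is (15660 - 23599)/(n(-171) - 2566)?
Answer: 7939/2738 ≈ 2.8996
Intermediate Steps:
n(d) = -1 + d
(15660 - 23599)/(n(-171) - 2566) = (15660 - 23599)/((-1 - 171) - 2566) = -7939/(-172 - 2566) = -7939/(-2738) = -7939*(-1/2738) = 7939/2738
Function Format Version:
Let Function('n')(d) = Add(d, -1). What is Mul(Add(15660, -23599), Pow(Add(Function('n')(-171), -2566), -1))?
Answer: Rational(7939, 2738) ≈ 2.8996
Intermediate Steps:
Function('n')(d) = Add(-1, d)
Mul(Add(15660, -23599), Pow(Add(Function('n')(-171), -2566), -1)) = Mul(Add(15660, -23599), Pow(Add(Add(-1, -171), -2566), -1)) = Mul(-7939, Pow(Add(-172, -2566), -1)) = Mul(-7939, Pow(-2738, -1)) = Mul(-7939, Rational(-1, 2738)) = Rational(7939, 2738)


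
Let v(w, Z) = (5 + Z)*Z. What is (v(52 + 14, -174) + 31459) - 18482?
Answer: 42383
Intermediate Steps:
v(w, Z) = Z*(5 + Z)
(v(52 + 14, -174) + 31459) - 18482 = (-174*(5 - 174) + 31459) - 18482 = (-174*(-169) + 31459) - 18482 = (29406 + 31459) - 18482 = 60865 - 18482 = 42383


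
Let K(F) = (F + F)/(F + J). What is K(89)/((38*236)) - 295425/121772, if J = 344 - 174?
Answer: -3063238916/1262684311 ≈ -2.4260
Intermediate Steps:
J = 170
K(F) = 2*F/(170 + F) (K(F) = (F + F)/(F + 170) = (2*F)/(170 + F) = 2*F/(170 + F))
K(89)/((38*236)) - 295425/121772 = (2*89/(170 + 89))/((38*236)) - 295425/121772 = (2*89/259)/8968 - 295425*1/121772 = (2*89*(1/259))*(1/8968) - 295425/121772 = (178/259)*(1/8968) - 295425/121772 = 89/1161356 - 295425/121772 = -3063238916/1262684311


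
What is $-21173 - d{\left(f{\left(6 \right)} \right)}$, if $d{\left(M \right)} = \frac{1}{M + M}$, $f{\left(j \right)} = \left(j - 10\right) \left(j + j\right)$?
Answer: $- \frac{2032607}{96} \approx -21173.0$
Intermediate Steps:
$f{\left(j \right)} = 2 j \left(-10 + j\right)$ ($f{\left(j \right)} = \left(-10 + j\right) 2 j = 2 j \left(-10 + j\right)$)
$d{\left(M \right)} = \frac{1}{2 M}$
$-21173 - d{\left(f{\left(6 \right)} \right)} = -21173 - \frac{1}{2 \cdot 2 \cdot 6 \left(-10 + 6\right)} = -21173 - \frac{1}{2 \cdot 2 \cdot 6 \left(-4\right)} = -21173 - \frac{1}{2 \left(-48\right)} = -21173 - \frac{1}{2} \left(- \frac{1}{48}\right) = -21173 - - \frac{1}{96} = -21173 + \frac{1}{96} = - \frac{2032607}{96}$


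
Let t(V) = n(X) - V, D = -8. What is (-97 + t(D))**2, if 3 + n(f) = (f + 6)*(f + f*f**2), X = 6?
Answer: 6615184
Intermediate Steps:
n(f) = -3 + (6 + f)*(f + f**3) (n(f) = -3 + (f + 6)*(f + f*f**2) = -3 + (6 + f)*(f + f**3))
t(V) = 2661 - V (t(V) = (-3 + 6**2 + 6**4 + 6*6 + 6*6**3) - V = (-3 + 36 + 1296 + 36 + 6*216) - V = (-3 + 36 + 1296 + 36 + 1296) - V = 2661 - V)
(-97 + t(D))**2 = (-97 + (2661 - 1*(-8)))**2 = (-97 + (2661 + 8))**2 = (-97 + 2669)**2 = 2572**2 = 6615184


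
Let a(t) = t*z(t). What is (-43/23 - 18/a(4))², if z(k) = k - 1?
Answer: 24025/2116 ≈ 11.354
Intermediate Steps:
z(k) = -1 + k
a(t) = t*(-1 + t)
(-43/23 - 18/a(4))² = (-43/23 - 18*1/(4*(-1 + 4)))² = (-43*1/23 - 18/(4*3))² = (-43/23 - 18/12)² = (-43/23 - 18*1/12)² = (-43/23 - 3/2)² = (-155/46)² = 24025/2116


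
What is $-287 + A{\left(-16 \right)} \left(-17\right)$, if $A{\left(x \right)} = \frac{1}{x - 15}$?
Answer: $- \frac{8880}{31} \approx -286.45$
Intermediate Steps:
$A{\left(x \right)} = \frac{1}{-15 + x}$
$-287 + A{\left(-16 \right)} \left(-17\right) = -287 + \frac{1}{-15 - 16} \left(-17\right) = -287 + \frac{1}{-31} \left(-17\right) = -287 - - \frac{17}{31} = -287 + \frac{17}{31} = - \frac{8880}{31}$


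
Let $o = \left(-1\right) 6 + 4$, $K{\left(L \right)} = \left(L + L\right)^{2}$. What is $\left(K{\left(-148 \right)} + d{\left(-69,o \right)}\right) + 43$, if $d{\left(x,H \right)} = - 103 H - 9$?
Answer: $87856$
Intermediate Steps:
$K{\left(L \right)} = 4 L^{2}$ ($K{\left(L \right)} = \left(2 L\right)^{2} = 4 L^{2}$)
$o = -2$ ($o = -6 + 4 = -2$)
$d{\left(x,H \right)} = -9 - 103 H$
$\left(K{\left(-148 \right)} + d{\left(-69,o \right)}\right) + 43 = \left(4 \left(-148\right)^{2} - -197\right) + 43 = \left(4 \cdot 21904 + \left(-9 + 206\right)\right) + 43 = \left(87616 + 197\right) + 43 = 87813 + 43 = 87856$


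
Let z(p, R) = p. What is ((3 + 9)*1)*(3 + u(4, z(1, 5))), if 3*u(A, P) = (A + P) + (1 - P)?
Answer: 56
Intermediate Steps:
u(A, P) = ⅓ + A/3 (u(A, P) = ((A + P) + (1 - P))/3 = (1 + A)/3 = ⅓ + A/3)
((3 + 9)*1)*(3 + u(4, z(1, 5))) = ((3 + 9)*1)*(3 + (⅓ + (⅓)*4)) = (12*1)*(3 + (⅓ + 4/3)) = 12*(3 + 5/3) = 12*(14/3) = 56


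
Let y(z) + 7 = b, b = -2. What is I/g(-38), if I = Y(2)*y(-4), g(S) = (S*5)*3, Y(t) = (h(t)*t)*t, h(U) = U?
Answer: 12/95 ≈ 0.12632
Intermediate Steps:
y(z) = -9 (y(z) = -7 - 2 = -9)
Y(t) = t³ (Y(t) = (t*t)*t = t²*t = t³)
g(S) = 15*S (g(S) = (5*S)*3 = 15*S)
I = -72 (I = 2³*(-9) = 8*(-9) = -72)
I/g(-38) = -72/(15*(-38)) = -72/(-570) = -72*(-1/570) = 12/95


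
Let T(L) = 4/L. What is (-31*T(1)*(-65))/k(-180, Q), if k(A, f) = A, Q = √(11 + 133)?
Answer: -403/9 ≈ -44.778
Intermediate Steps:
Q = 12 (Q = √144 = 12)
(-31*T(1)*(-65))/k(-180, Q) = (-124/1*(-65))/(-180) = (-124*(-65))*(-1/180) = (-31*4*(-65))*(-1/180) = -124*(-65)*(-1/180) = 8060*(-1/180) = -403/9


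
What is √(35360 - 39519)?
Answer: I*√4159 ≈ 64.49*I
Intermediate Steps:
√(35360 - 39519) = √(-4159) = I*√4159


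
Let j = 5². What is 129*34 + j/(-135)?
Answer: 118417/27 ≈ 4385.8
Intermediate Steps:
j = 25
129*34 + j/(-135) = 129*34 + 25/(-135) = 4386 + 25*(-1/135) = 4386 - 5/27 = 118417/27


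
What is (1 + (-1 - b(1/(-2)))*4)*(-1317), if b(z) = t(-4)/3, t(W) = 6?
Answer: 14487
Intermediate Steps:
b(z) = 2 (b(z) = 6/3 = 6*(⅓) = 2)
(1 + (-1 - b(1/(-2)))*4)*(-1317) = (1 + (-1 - 1*2)*4)*(-1317) = (1 + (-1 - 2)*4)*(-1317) = (1 - 3*4)*(-1317) = (1 - 12)*(-1317) = -11*(-1317) = 14487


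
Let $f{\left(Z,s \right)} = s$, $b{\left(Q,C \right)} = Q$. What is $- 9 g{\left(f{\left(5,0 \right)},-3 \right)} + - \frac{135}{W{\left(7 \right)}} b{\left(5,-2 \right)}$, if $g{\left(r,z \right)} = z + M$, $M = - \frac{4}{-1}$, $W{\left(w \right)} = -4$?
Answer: $\frac{639}{4} \approx 159.75$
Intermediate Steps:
$M = 4$ ($M = \left(-4\right) \left(-1\right) = 4$)
$g{\left(r,z \right)} = 4 + z$ ($g{\left(r,z \right)} = z + 4 = 4 + z$)
$- 9 g{\left(f{\left(5,0 \right)},-3 \right)} + - \frac{135}{W{\left(7 \right)}} b{\left(5,-2 \right)} = - 9 \left(4 - 3\right) + - \frac{135}{-4} \cdot 5 = \left(-9\right) 1 + \left(-135\right) \left(- \frac{1}{4}\right) 5 = -9 + \frac{135}{4} \cdot 5 = -9 + \frac{675}{4} = \frac{639}{4}$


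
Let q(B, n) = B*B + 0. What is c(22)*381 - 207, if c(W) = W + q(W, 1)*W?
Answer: 4065063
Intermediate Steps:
q(B, n) = B² (q(B, n) = B² + 0 = B²)
c(W) = W + W³ (c(W) = W + W²*W = W + W³)
c(22)*381 - 207 = (22 + 22³)*381 - 207 = (22 + 10648)*381 - 207 = 10670*381 - 207 = 4065270 - 207 = 4065063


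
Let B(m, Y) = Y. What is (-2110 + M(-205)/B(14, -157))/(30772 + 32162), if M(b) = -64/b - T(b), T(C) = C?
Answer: -22650813/675176930 ≈ -0.033548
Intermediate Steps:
M(b) = -b - 64/b (M(b) = -64/b - b = -b - 64/b)
(-2110 + M(-205)/B(14, -157))/(30772 + 32162) = (-2110 + (-1*(-205) - 64/(-205))/(-157))/(30772 + 32162) = (-2110 + (205 - 64*(-1/205))*(-1/157))/62934 = (-2110 + (205 + 64/205)*(-1/157))*(1/62934) = (-2110 + (42089/205)*(-1/157))*(1/62934) = (-2110 - 42089/32185)*(1/62934) = -67952439/32185*1/62934 = -22650813/675176930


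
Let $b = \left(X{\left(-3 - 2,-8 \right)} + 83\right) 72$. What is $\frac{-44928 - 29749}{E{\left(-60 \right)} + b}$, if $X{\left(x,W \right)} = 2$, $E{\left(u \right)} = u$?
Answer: $- \frac{74677}{6060} \approx -12.323$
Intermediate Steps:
$b = 6120$ ($b = \left(2 + 83\right) 72 = 85 \cdot 72 = 6120$)
$\frac{-44928 - 29749}{E{\left(-60 \right)} + b} = \frac{-44928 - 29749}{-60 + 6120} = - \frac{74677}{6060}$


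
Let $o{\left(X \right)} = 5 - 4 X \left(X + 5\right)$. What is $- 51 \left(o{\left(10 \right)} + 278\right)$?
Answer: $16167$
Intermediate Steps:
$o{\left(X \right)} = 5 - 4 X \left(5 + X\right)$
$- 51 \left(o{\left(10 \right)} + 278\right) = - 51 \left(\left(5 - 200 - 4 \cdot 10^{2}\right) + 278\right) = - 51 \left(\left(5 - 200 - 400\right) + 278\right) = - 51 \left(-595 + 278\right) = \left(-51\right) \left(-317\right) = 16167$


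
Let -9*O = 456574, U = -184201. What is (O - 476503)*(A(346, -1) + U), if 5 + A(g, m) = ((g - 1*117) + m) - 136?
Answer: 873639525514/9 ≈ 9.7071e+10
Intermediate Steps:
O = -456574/9 (O = -⅑*456574 = -456574/9 ≈ -50730.)
A(g, m) = -258 + g + m (A(g, m) = -5 + (((g - 1*117) + m) - 136) = -5 + (((g - 117) + m) - 136) = -5 + (((-117 + g) + m) - 136) = -5 + ((-117 + g + m) - 136) = -5 + (-253 + g + m) = -258 + g + m)
(O - 476503)*(A(346, -1) + U) = (-456574/9 - 476503)*((-258 + 346 - 1) - 184201) = -4745101*(87 - 184201)/9 = -4745101/9*(-184114) = 873639525514/9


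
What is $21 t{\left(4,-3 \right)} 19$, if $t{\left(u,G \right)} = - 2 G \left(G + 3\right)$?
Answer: $0$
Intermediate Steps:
$t{\left(u,G \right)} = - 2 G \left(3 + G\right)$
$21 t{\left(4,-3 \right)} 19 = 21 \left(\left(-2\right) \left(-3\right) \left(3 - 3\right)\right) 19 = 21 \left(\left(-2\right) \left(-3\right) 0\right) 19 = 21 \cdot 0 \cdot 19 = 0 \cdot 19 = 0$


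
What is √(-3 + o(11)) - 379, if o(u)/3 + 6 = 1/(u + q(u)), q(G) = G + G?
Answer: -379 + I*√2530/11 ≈ -379.0 + 4.5726*I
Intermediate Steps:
q(G) = 2*G
o(u) = -18 + 1/u (o(u) = -18 + 3/(u + 2*u) = -18 + 3/((3*u)) = -18 + 3*(1/(3*u)) = -18 + 1/u)
√(-3 + o(11)) - 379 = √(-3 + (-18 + 1/11)) - 379 = √(-3 - 197/11) - 379 = √(-230/11) - 379 = I*√2530/11 - 379 = -379 + I*√2530/11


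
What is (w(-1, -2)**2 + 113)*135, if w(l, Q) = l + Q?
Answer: 16470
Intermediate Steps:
w(l, Q) = Q + l
(w(-1, -2)**2 + 113)*135 = ((-2 - 1)**2 + 113)*135 = ((-3)**2 + 113)*135 = (9 + 113)*135 = 122*135 = 16470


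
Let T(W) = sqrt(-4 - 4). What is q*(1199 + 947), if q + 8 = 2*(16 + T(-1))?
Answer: 51504 + 8584*I*sqrt(2) ≈ 51504.0 + 12140.0*I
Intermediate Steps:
T(W) = 2*I*sqrt(2) (T(W) = sqrt(-8) = 2*I*sqrt(2))
q = 24 + 4*I*sqrt(2) (q = -8 + 2*(16 + 2*I*sqrt(2)) = -8 + (32 + 4*I*sqrt(2)) = 24 + 4*I*sqrt(2) ≈ 24.0 + 5.6569*I)
q*(1199 + 947) = (24 + 4*I*sqrt(2))*(1199 + 947) = (24 + 4*I*sqrt(2))*2146 = 51504 + 8584*I*sqrt(2)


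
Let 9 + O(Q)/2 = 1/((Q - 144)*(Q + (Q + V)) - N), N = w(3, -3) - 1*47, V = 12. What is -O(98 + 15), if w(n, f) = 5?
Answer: 66025/3668 ≈ 18.000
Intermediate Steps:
N = -42 (N = 5 - 1*47 = 5 - 47 = -42)
O(Q) = -18 + 2/(42 + (-144 + Q)*(12 + 2*Q)) (O(Q) = -18 + 2/((Q - 144)*(Q + (Q + 12)) - 1*(-42)) = -18 + 2/((-144 + Q)*(Q + (12 + Q)) + 42) = -18 + 2/((-144 + Q)*(12 + 2*Q) + 42) = -18 + 2/(42 + (-144 + Q)*(12 + 2*Q)))
-O(98 + 15) = -(15175 - 18*(98 + 15)² + 2484*(98 + 15))/(-843 + (98 + 15)² - 138*(98 + 15)) = -(15175 - 18*113² + 2484*113)/(-843 + 113² - 138*113) = -(15175 - 18*12769 + 280692)/(-843 + 12769 - 15594) = -(15175 - 229842 + 280692)/(-3668) = -(-1)*66025/3668 = -1*(-66025/3668) = 66025/3668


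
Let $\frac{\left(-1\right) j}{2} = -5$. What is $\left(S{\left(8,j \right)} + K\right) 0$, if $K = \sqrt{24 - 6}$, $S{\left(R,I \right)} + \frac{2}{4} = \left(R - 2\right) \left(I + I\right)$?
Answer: $0$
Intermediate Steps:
$j = 10$ ($j = \left(-2\right) \left(-5\right) = 10$)
$S{\left(R,I \right)} = - \frac{1}{2} + 2 I \left(-2 + R\right)$ ($S{\left(R,I \right)} = - \frac{1}{2} + \left(R - 2\right) \left(I + I\right) = - \frac{1}{2} + \left(-2 + R\right) 2 I = - \frac{1}{2} + 2 I \left(-2 + R\right)$)
$K = 3 \sqrt{2}$ ($K = \sqrt{18} = 3 \sqrt{2} \approx 4.2426$)
$\left(S{\left(8,j \right)} + K\right) 0 = \left(\left(- \frac{1}{2} - 40 + 2 \cdot 10 \cdot 8\right) + 3 \sqrt{2}\right) 0 = \left(\left(- \frac{1}{2} - 40 + 160\right) + 3 \sqrt{2}\right) 0 = \left(\frac{239}{2} + 3 \sqrt{2}\right) 0 = 0$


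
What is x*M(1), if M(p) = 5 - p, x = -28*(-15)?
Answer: 1680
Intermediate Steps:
x = 420
x*M(1) = 420*(5 - 1*1) = 420*(5 - 1) = 420*4 = 1680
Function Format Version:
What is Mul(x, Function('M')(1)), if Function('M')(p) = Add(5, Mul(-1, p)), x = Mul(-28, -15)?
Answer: 1680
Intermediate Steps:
x = 420
Mul(x, Function('M')(1)) = Mul(420, Add(5, Mul(-1, 1))) = Mul(420, Add(5, -1)) = Mul(420, 4) = 1680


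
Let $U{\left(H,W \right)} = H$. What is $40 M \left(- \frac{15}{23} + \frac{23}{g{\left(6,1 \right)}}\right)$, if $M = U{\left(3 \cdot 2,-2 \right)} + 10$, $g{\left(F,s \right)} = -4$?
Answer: $- \frac{94240}{23} \approx -4097.4$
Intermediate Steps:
$M = 16$ ($M = 3 \cdot 2 + 10 = 6 + 10 = 16$)
$40 M \left(- \frac{15}{23} + \frac{23}{g{\left(6,1 \right)}}\right) = 40 \cdot 16 \left(- \frac{15}{23} + \frac{23}{-4}\right) = 640 \left(\left(-15\right) \frac{1}{23} + 23 \left(- \frac{1}{4}\right)\right) = 640 \left(- \frac{15}{23} - \frac{23}{4}\right) = 640 \left(- \frac{589}{92}\right) = - \frac{94240}{23}$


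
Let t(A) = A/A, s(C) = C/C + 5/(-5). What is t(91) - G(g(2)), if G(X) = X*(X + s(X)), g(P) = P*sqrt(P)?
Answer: -7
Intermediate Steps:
s(C) = 0 (s(C) = 1 + 5*(-1/5) = 1 - 1 = 0)
g(P) = P**(3/2)
G(X) = X**2 (G(X) = X*(X + 0) = X*X = X**2)
t(A) = 1
t(91) - G(g(2)) = 1 - (2**(3/2))**2 = 1 - (2*sqrt(2))**2 = 1 - 1*8 = 1 - 8 = -7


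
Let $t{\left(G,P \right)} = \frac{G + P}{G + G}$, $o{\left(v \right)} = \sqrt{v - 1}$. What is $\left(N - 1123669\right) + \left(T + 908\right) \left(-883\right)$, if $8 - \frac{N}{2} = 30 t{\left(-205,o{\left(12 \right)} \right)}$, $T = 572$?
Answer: $-2430523 + \frac{6 \sqrt{11}}{41} \approx -2.4305 \cdot 10^{6}$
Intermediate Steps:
$o{\left(v \right)} = \sqrt{-1 + v}$
$t{\left(G,P \right)} = \frac{G + P}{2 G}$
$N = -14 + \frac{6 \sqrt{11}}{41}$ ($N = 16 - 2 \cdot 30 \frac{-205 + \sqrt{-1 + 12}}{2 \left(-205\right)} = 16 - 2 \cdot 30 \cdot \frac{1}{2} \left(- \frac{1}{205}\right) \left(-205 + \sqrt{11}\right) = 16 - 2 \cdot 30 \left(\frac{1}{2} - \frac{\sqrt{11}}{410}\right) = 16 - 2 \left(15 - \frac{3 \sqrt{11}}{41}\right) = 16 - \left(30 - \frac{6 \sqrt{11}}{41}\right) = -14 + \frac{6 \sqrt{11}}{41} \approx -13.515$)
$\left(N - 1123669\right) + \left(T + 908\right) \left(-883\right) = \left(\left(-14 + \frac{6 \sqrt{11}}{41}\right) - 1123669\right) + \left(572 + 908\right) \left(-883\right) = \left(-1123683 + \frac{6 \sqrt{11}}{41}\right) + 1480 \left(-883\right) = \left(-1123683 + \frac{6 \sqrt{11}}{41}\right) - 1306840 = -2430523 + \frac{6 \sqrt{11}}{41}$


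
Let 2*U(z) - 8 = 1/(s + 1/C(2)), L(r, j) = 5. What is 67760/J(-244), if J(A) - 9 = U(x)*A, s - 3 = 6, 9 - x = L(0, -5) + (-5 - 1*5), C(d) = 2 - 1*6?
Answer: -2371600/34333 ≈ -69.076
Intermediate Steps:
C(d) = -4 (C(d) = 2 - 6 = -4)
x = 14 (x = 9 - (5 + (-5 - 1*5)) = 9 - (5 + (-5 - 5)) = 9 - (5 - 10) = 9 - 1*(-5) = 9 + 5 = 14)
s = 9 (s = 3 + 6 = 9)
U(z) = 142/35 (U(z) = 4 + 1/(2*(9 + 1/(-4))) = 4 + 1/(2*(9 - ¼)) = 4 + 1/(2*(35/4)) = 4 + (½)*(4/35) = 4 + 2/35 = 142/35)
J(A) = 9 + 142*A/35
67760/J(-244) = 67760/(9 + (142/35)*(-244)) = 67760/(9 - 34648/35) = 67760/(-34333/35) = 67760*(-35/34333) = -2371600/34333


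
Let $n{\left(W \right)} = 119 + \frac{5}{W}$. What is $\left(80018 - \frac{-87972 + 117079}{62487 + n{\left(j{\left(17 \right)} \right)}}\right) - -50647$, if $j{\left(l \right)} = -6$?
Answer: $\frac{49081649973}{375631} \approx 1.3066 \cdot 10^{5}$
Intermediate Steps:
$\left(80018 - \frac{-87972 + 117079}{62487 + n{\left(j{\left(17 \right)} \right)}}\right) - -50647 = \left(80018 - \frac{-87972 + 117079}{62487 + \left(119 + \frac{5}{-6}\right)}\right) - -50647 = \left(80018 - \frac{29107}{62487 + \left(119 + 5 \left(- \frac{1}{6}\right)\right)}\right) + 50647 = \left(80018 - \frac{29107}{62487 + \left(119 - \frac{5}{6}\right)}\right) + 50647 = \left(80018 - \frac{29107}{62487 + \frac{709}{6}}\right) + 50647 = \left(80018 - \frac{29107}{\frac{375631}{6}}\right) + 50647 = \left(80018 - 29107 \cdot \frac{6}{375631}\right) + 50647 = \left(80018 - \frac{174642}{375631}\right) + 50647 = \frac{30057066716}{375631} + 50647 = \frac{49081649973}{375631}$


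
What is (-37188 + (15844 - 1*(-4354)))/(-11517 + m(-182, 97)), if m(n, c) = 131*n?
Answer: 16990/35359 ≈ 0.48050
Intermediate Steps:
(-37188 + (15844 - 1*(-4354)))/(-11517 + m(-182, 97)) = (-37188 + (15844 - 1*(-4354)))/(-11517 + 131*(-182)) = (-37188 + (15844 + 4354))/(-11517 - 23842) = (-37188 + 20198)/(-35359) = -16990*(-1/35359) = 16990/35359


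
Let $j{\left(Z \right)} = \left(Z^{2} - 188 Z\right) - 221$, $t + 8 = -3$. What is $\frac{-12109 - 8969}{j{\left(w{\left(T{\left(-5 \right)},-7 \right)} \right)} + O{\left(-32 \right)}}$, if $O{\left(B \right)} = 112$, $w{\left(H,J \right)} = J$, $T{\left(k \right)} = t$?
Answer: $- \frac{10539}{628} \approx -16.782$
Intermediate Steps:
$t = -11$ ($t = -8 - 3 = -11$)
$T{\left(k \right)} = -11$
$j{\left(Z \right)} = -221 + Z^{2} - 188 Z$
$\frac{-12109 - 8969}{j{\left(w{\left(T{\left(-5 \right)},-7 \right)} \right)} + O{\left(-32 \right)}} = \frac{-12109 - 8969}{\left(-221 + \left(-7\right)^{2} - -1316\right) + 112} = - \frac{21078}{\left(-221 + 49 + 1316\right) + 112} = - \frac{21078}{1144 + 112} = - \frac{21078}{1256} = \left(-21078\right) \frac{1}{1256} = - \frac{10539}{628}$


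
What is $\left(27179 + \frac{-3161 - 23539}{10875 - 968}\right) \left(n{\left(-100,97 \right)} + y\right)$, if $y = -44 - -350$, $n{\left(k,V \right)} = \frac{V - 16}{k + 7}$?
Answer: $\frac{2546700041727}{307117} \approx 8.2923 \cdot 10^{6}$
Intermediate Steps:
$n{\left(k,V \right)} = \frac{-16 + V}{7 + k}$
$y = 306$ ($y = -44 + 350 = 306$)
$\left(27179 + \frac{-3161 - 23539}{10875 - 968}\right) \left(n{\left(-100,97 \right)} + y\right) = \left(27179 + \frac{-3161 - 23539}{10875 - 968}\right) \left(\frac{-16 + 97}{7 - 100} + 306\right) = \left(27179 - \frac{26700}{9907}\right) \left(\frac{1}{-93} \cdot 81 + 306\right) = \left(27179 - \frac{26700}{9907}\right) \left(\left(- \frac{1}{93}\right) 81 + 306\right) = \left(27179 - \frac{26700}{9907}\right) \left(- \frac{27}{31} + 306\right) = \frac{269235653}{9907} \cdot \frac{9459}{31} = \frac{2546700041727}{307117}$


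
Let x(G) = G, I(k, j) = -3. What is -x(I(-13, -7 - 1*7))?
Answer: 3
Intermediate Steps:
-x(I(-13, -7 - 1*7)) = -1*(-3) = 3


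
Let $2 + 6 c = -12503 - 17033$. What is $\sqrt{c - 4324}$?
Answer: $i \sqrt{9247} \approx 96.161 i$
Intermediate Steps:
$c = -4923$ ($c = - \frac{1}{3} + \frac{-12503 - 17033}{6} = - \frac{1}{3} + \frac{1}{6} \left(-29536\right) = - \frac{1}{3} - \frac{14768}{3} = -4923$)
$\sqrt{c - 4324} = \sqrt{-4923 - 4324} = \sqrt{-9247} = i \sqrt{9247}$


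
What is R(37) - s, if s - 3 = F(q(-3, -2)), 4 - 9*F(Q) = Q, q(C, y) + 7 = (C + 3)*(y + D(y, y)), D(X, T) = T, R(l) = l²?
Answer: 12283/9 ≈ 1364.8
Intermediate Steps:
q(C, y) = -7 + 2*y*(3 + C) (q(C, y) = -7 + (C + 3)*(y + y) = -7 + (3 + C)*(2*y) = -7 + 2*y*(3 + C))
F(Q) = 4/9 - Q/9
s = 38/9 (s = 3 + (4/9 - (-7 + 6*(-2) + 2*(-3)*(-2))/9) = 3 + (4/9 - (-7 - 12 + 12)/9) = 3 + (4/9 - ⅑*(-7)) = 3 + (4/9 + 7/9) = 3 + 11/9 = 38/9 ≈ 4.2222)
R(37) - s = 37² - 1*38/9 = 1369 - 38/9 = 12283/9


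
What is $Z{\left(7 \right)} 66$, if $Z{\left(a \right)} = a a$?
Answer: $3234$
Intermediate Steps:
$Z{\left(a \right)} = a^{2}$
$Z{\left(7 \right)} 66 = 7^{2} \cdot 66 = 49 \cdot 66 = 3234$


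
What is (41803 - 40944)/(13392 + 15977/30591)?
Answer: 26277669/409690649 ≈ 0.064140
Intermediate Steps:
(41803 - 40944)/(13392 + 15977/30591) = 859/(13392 + 15977*(1/30591)) = 859/(13392 + 15977/30591) = 859/(409690649/30591) = 859*(30591/409690649) = 26277669/409690649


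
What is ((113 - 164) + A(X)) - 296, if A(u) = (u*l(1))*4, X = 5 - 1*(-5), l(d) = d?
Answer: -307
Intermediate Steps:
X = 10 (X = 5 + 5 = 10)
A(u) = 4*u (A(u) = (u*1)*4 = u*4 = 4*u)
((113 - 164) + A(X)) - 296 = ((113 - 164) + 4*10) - 296 = (-51 + 40) - 296 = -11 - 296 = -307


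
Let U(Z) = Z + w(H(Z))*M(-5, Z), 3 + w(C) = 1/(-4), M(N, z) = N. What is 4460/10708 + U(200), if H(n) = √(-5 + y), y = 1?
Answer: 2320065/10708 ≈ 216.67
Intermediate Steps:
H(n) = 2*I (H(n) = √(-5 + 1) = √(-4) = 2*I)
w(C) = -13/4 (w(C) = -3 + 1/(-4) = -3 - ¼ = -13/4)
U(Z) = 65/4 + Z (U(Z) = Z - 13/4*(-5) = Z + 65/4 = 65/4 + Z)
4460/10708 + U(200) = 4460/10708 + (65/4 + 200) = 4460*(1/10708) + 865/4 = 1115/2677 + 865/4 = 2320065/10708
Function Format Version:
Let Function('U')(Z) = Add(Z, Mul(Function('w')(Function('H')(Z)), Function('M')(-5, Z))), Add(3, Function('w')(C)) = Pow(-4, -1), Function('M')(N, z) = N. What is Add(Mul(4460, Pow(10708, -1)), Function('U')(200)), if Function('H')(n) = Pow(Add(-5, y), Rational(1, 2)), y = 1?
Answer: Rational(2320065, 10708) ≈ 216.67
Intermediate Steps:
Function('H')(n) = Mul(2, I) (Function('H')(n) = Pow(Add(-5, 1), Rational(1, 2)) = Pow(-4, Rational(1, 2)) = Mul(2, I))
Function('w')(C) = Rational(-13, 4) (Function('w')(C) = Add(-3, Pow(-4, -1)) = Add(-3, Rational(-1, 4)) = Rational(-13, 4))
Function('U')(Z) = Add(Rational(65, 4), Z) (Function('U')(Z) = Add(Z, Mul(Rational(-13, 4), -5)) = Add(Z, Rational(65, 4)) = Add(Rational(65, 4), Z))
Add(Mul(4460, Pow(10708, -1)), Function('U')(200)) = Add(Mul(4460, Pow(10708, -1)), Add(Rational(65, 4), 200)) = Add(Mul(4460, Rational(1, 10708)), Rational(865, 4)) = Add(Rational(1115, 2677), Rational(865, 4)) = Rational(2320065, 10708)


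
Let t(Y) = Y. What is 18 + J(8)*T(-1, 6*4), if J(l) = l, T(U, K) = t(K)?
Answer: 210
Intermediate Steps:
T(U, K) = K
18 + J(8)*T(-1, 6*4) = 18 + 8*(6*4) = 18 + 8*24 = 18 + 192 = 210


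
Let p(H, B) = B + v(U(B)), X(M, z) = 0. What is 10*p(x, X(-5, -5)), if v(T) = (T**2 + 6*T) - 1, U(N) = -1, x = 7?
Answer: -60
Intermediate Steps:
v(T) = -1 + T**2 + 6*T
p(H, B) = -6 + B (p(H, B) = B + (-1 + (-1)**2 + 6*(-1)) = B + (-1 + 1 - 6) = B - 6 = -6 + B)
10*p(x, X(-5, -5)) = 10*(-6 + 0) = 10*(-6) = -60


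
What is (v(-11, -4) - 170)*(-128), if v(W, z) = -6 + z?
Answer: 23040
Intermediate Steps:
(v(-11, -4) - 170)*(-128) = ((-6 - 4) - 170)*(-128) = (-10 - 170)*(-128) = -180*(-128) = 23040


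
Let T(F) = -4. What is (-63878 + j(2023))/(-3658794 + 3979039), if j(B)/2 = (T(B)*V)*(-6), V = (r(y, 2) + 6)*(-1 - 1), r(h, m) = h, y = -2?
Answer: -64262/320245 ≈ -0.20066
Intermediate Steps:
V = -8 (V = (-2 + 6)*(-1 - 1) = 4*(-2) = -8)
j(B) = -384 (j(B) = 2*(-4*(-8)*(-6)) = 2*(32*(-6)) = 2*(-192) = -384)
(-63878 + j(2023))/(-3658794 + 3979039) = (-63878 - 384)/(-3658794 + 3979039) = -64262/320245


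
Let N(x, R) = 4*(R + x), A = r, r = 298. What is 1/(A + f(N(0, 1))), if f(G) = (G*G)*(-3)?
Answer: 1/250 ≈ 0.0040000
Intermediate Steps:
A = 298
N(x, R) = 4*R + 4*x
f(G) = -3*G² (f(G) = G²*(-3) = -3*G²)
1/(A + f(N(0, 1))) = 1/(298 - 3*(4*1 + 4*0)²) = 1/(298 - 3*(4 + 0)²) = 1/(298 - 3*4²) = 1/(298 - 3*16) = 1/(298 - 48) = 1/250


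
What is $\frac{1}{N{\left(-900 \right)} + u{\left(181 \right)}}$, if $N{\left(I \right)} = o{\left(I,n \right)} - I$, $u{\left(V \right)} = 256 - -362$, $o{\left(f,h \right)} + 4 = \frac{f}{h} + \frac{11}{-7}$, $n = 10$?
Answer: $\frac{7}{9957} \approx 0.00070302$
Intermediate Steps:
$o{\left(f,h \right)} = - \frac{39}{7} + \frac{f}{h}$ ($o{\left(f,h \right)} = -4 + \left(\frac{f}{h} + \frac{11}{-7}\right) = -4 + \left(\frac{f}{h} + 11 \left(- \frac{1}{7}\right)\right) = -4 + \left(\frac{f}{h} - \frac{11}{7}\right) = -4 + \left(- \frac{11}{7} + \frac{f}{h}\right) = - \frac{39}{7} + \frac{f}{h}$)
$u{\left(V \right)} = 618$ ($u{\left(V \right)} = 256 + 362 = 618$)
$N{\left(I \right)} = - \frac{39}{7} - \frac{9 I}{10}$ ($N{\left(I \right)} = \left(- \frac{39}{7} + \frac{I}{10}\right) - I = - \frac{39}{7} - \frac{9 I}{10}$)
$\frac{1}{N{\left(-900 \right)} + u{\left(181 \right)}} = \frac{1}{\left(- \frac{39}{7} - -810\right) + 618} = \frac{1}{\left(- \frac{39}{7} + 810\right) + 618} = \frac{1}{\frac{5631}{7} + 618} = \frac{1}{\frac{9957}{7}} = \frac{7}{9957}$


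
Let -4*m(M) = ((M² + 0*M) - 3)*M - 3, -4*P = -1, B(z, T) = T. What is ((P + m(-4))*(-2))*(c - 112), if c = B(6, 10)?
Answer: 2856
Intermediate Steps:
P = ¼ (P = -¼*(-1) = ¼ ≈ 0.25000)
c = 10
m(M) = ¾ - M*(-3 + M²)/4 (m(M) = -(((M² + 0*M) - 3)*M - 3)/4 = -(((M² + 0) - 3)*M - 3)/4 = -((M² - 3)*M - 3)/4 = -((-3 + M²)*M - 3)/4 = -(M*(-3 + M²) - 3)/4 = -(-3 + M*(-3 + M²))/4 = ¾ - M*(-3 + M²)/4)
((P + m(-4))*(-2))*(c - 112) = ((¼ + (¾ - ¼*(-4)³ + (¾)*(-4)))*(-2))*(10 - 112) = ((¼ + (¾ - ¼*(-64) - 3))*(-2))*(-102) = ((¼ + (¾ + 16 - 3))*(-2))*(-102) = ((¼ + 55/4)*(-2))*(-102) = (14*(-2))*(-102) = -28*(-102) = 2856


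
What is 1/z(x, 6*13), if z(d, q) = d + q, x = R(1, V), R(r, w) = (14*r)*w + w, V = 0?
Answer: 1/78 ≈ 0.012821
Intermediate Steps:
R(r, w) = w + 14*r*w (R(r, w) = 14*r*w + w = w + 14*r*w)
x = 0 (x = 0*(1 + 14*1) = 0*(1 + 14) = 0*15 = 0)
1/z(x, 6*13) = 1/(0 + 6*13) = 1/(0 + 78) = 1/78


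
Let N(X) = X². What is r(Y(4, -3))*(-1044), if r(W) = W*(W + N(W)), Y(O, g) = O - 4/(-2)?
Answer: -263088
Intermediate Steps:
Y(O, g) = 2 + O (Y(O, g) = O - 4*(-½) = O + 2 = 2 + O)
r(W) = W*(W + W²)
r(Y(4, -3))*(-1044) = ((2 + 4)²*(1 + (2 + 4)))*(-1044) = (6²*(1 + 6))*(-1044) = (36*7)*(-1044) = 252*(-1044) = -263088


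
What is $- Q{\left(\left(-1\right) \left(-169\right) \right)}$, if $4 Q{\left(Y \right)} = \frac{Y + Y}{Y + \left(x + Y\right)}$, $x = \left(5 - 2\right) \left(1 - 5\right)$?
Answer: $- \frac{169}{652} \approx -0.2592$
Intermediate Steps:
$x = -12$ ($x = 3 \left(-4\right) = -12$)
$Q{\left(Y \right)} = \frac{Y}{2 \left(-12 + 2 Y\right)}$ ($Q{\left(Y \right)} = \frac{\left(Y + Y\right) \frac{1}{Y + \left(-12 + Y\right)}}{4} = \frac{2 Y \frac{1}{-12 + 2 Y}}{4} = \frac{Y}{2 \left(-12 + 2 Y\right)}$)
$- Q{\left(\left(-1\right) \left(-169\right) \right)} = - \frac{\left(-1\right) \left(-169\right)}{4 \left(-6 - -169\right)} = - \frac{169}{4 \left(-6 + 169\right)} = - \frac{169}{4 \cdot 163} = \left(-1\right) \frac{169}{652} = - \frac{169}{652}$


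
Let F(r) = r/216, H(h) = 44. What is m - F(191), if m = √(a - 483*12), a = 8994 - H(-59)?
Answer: -191/216 + √3154 ≈ 55.276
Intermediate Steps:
a = 8950 (a = 8994 - 1*44 = 8994 - 44 = 8950)
F(r) = r/216 (F(r) = r*(1/216) = r/216)
m = √3154 (m = √(8950 - 483*12) = √(8950 - 5796) = √3154 ≈ 56.160)
m - F(191) = √3154 - 191/216 = -191/216 + √3154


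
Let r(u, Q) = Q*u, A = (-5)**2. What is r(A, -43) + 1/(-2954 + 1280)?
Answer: -1799551/1674 ≈ -1075.0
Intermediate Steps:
A = 25
r(A, -43) + 1/(-2954 + 1280) = -43*25 + 1/(-2954 + 1280) = -1075 + 1/(-1674) = -1075 - 1/1674 = -1799551/1674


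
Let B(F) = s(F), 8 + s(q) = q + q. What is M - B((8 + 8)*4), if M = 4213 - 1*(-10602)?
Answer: 14695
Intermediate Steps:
s(q) = -8 + 2*q (s(q) = -8 + (q + q) = -8 + 2*q)
B(F) = -8 + 2*F
M = 14815 (M = 4213 + 10602 = 14815)
M - B((8 + 8)*4) = 14815 - (-8 + 2*((8 + 8)*4)) = 14815 - (-8 + 2*(16*4)) = 14815 - (-8 + 2*64) = 14815 - (-8 + 128) = 14815 - 1*120 = 14815 - 120 = 14695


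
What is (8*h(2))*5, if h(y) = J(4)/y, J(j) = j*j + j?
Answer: 400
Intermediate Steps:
J(j) = j + j² (J(j) = j² + j = j + j²)
h(y) = 20/y (h(y) = (4*(1 + 4))/y = (4*5)/y = 20/y)
(8*h(2))*5 = (8*(20/2))*5 = (8*(20*(½)))*5 = (8*10)*5 = 80*5 = 400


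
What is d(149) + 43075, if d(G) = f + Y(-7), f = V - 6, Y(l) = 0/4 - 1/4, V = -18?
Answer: 172203/4 ≈ 43051.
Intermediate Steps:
Y(l) = -¼ (Y(l) = 0*(¼) - 1*¼ = 0 - ¼ = -¼)
f = -24 (f = -18 - 6 = -24)
d(G) = -97/4 (d(G) = -24 - ¼ = -97/4)
d(149) + 43075 = -97/4 + 43075 = 172203/4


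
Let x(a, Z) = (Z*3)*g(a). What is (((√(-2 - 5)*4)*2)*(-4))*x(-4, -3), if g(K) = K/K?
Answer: 288*I*√7 ≈ 761.98*I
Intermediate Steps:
g(K) = 1
x(a, Z) = 3*Z (x(a, Z) = (Z*3)*1 = (3*Z)*1 = 3*Z)
(((√(-2 - 5)*4)*2)*(-4))*x(-4, -3) = (((√(-2 - 5)*4)*2)*(-4))*(3*(-3)) = (((√(-7)*4)*2)*(-4))*(-9) = ((((I*√7)*4)*2)*(-4))*(-9) = (((4*I*√7)*2)*(-4))*(-9) = ((8*I*√7)*(-4))*(-9) = -32*I*√7*(-9) = 288*I*√7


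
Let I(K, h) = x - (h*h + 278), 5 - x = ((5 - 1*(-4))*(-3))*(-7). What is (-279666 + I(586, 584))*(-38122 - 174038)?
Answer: 131790397440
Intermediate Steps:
x = -184 (x = 5 - (5 - 1*(-4))*(-3)*(-7) = 5 - (5 + 4)*(-3)*(-7) = 5 - 9*(-3)*(-7) = 5 - (-27)*(-7) = 5 - 1*189 = 5 - 189 = -184)
I(K, h) = -462 - h² (I(K, h) = -184 - (h*h + 278) = -184 - (h² + 278) = -184 - (278 + h²) = -184 + (-278 - h²) = -462 - h²)
(-279666 + I(586, 584))*(-38122 - 174038) = (-279666 + (-462 - 1*584²))*(-38122 - 174038) = (-279666 + (-462 - 1*341056))*(-212160) = (-279666 + (-462 - 341056))*(-212160) = (-279666 - 341518)*(-212160) = -621184*(-212160) = 131790397440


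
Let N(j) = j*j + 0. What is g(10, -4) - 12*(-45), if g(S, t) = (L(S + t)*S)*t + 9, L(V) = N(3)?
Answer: 189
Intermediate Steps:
N(j) = j² (N(j) = j² + 0 = j²)
L(V) = 9 (L(V) = 3² = 9)
g(S, t) = 9 + 9*S*t (g(S, t) = (9*S)*t + 9 = 9*S*t + 9 = 9 + 9*S*t)
g(10, -4) - 12*(-45) = (9 + 9*10*(-4)) - 12*(-45) = (9 - 360) + 540 = -351 + 540 = 189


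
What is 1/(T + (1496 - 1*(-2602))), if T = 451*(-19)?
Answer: -1/4471 ≈ -0.00022366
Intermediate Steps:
T = -8569
1/(T + (1496 - 1*(-2602))) = 1/(-8569 + (1496 - 1*(-2602))) = 1/(-8569 + (1496 + 2602)) = 1/(-8569 + 4098) = 1/(-4471) = -1/4471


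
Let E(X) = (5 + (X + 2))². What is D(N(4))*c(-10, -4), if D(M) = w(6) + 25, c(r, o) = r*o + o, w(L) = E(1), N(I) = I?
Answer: 3204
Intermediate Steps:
E(X) = (7 + X)² (E(X) = (5 + (2 + X))² = (7 + X)²)
w(L) = 64 (w(L) = (7 + 1)² = 8² = 64)
c(r, o) = o + o*r (c(r, o) = o*r + o = o + o*r)
D(M) = 89 (D(M) = 64 + 25 = 89)
D(N(4))*c(-10, -4) = 89*(-4*(1 - 10)) = 89*(-4*(-9)) = 89*36 = 3204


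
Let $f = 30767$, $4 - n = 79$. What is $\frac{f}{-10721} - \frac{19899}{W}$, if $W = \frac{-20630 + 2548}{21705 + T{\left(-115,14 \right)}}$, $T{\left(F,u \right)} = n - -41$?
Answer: $\frac{4622673677215}{193857122} \approx 23846.0$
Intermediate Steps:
$n = -75$ ($n = 4 - 79 = -75$)
$T{\left(F,u \right)} = -34$ ($T{\left(F,u \right)} = -75 - -41 = -75 + 41 = -34$)
$W = - \frac{18082}{21671}$ ($W = \frac{-20630 + 2548}{21705 - 34} = - \frac{18082}{21671} \approx -0.83439$)
$\frac{f}{-10721} - \frac{19899}{W} = \frac{30767}{-10721} - \frac{19899}{- \frac{18082}{21671}} = 30767 \left(- \frac{1}{10721}\right) - - \frac{431231229}{18082} = - \frac{30767}{10721} + \frac{431231229}{18082} = \frac{4622673677215}{193857122}$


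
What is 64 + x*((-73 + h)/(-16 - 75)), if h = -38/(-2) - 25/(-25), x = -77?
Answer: 249/13 ≈ 19.154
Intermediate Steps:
h = 20 (h = -38*(-½) - 25*(-1/25) = 19 + 1 = 20)
64 + x*((-73 + h)/(-16 - 75)) = 64 - 77*(-73 + 20)/(-16 - 75) = 64 - (-4081)/(-91) = 64 - (-4081)*(-1)/91 = 64 - 77*53/91 = 64 - 583/13 = 249/13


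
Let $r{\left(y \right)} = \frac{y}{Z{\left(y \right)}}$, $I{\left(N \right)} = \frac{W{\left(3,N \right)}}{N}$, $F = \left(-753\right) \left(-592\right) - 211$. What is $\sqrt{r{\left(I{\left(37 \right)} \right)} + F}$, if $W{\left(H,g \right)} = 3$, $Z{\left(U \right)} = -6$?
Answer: $\frac{\sqrt{2439913866}}{74} \approx 667.51$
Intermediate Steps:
$F = 445565$ ($F = 445776 - 211 = 445565$)
$I{\left(N \right)} = \frac{3}{N}$
$r{\left(y \right)} = - \frac{y}{6}$ ($r{\left(y \right)} = \frac{y}{-6} = y \left(- \frac{1}{6}\right) = - \frac{y}{6}$)
$\sqrt{r{\left(I{\left(37 \right)} \right)} + F} = \sqrt{- \frac{3 \cdot \frac{1}{37}}{6} + 445565} = \sqrt{\left(- \frac{1}{6}\right) \frac{3}{37} + 445565} = \sqrt{- \frac{1}{74} + 445565} = \sqrt{\frac{32971809}{74}} = \frac{\sqrt{2439913866}}{74}$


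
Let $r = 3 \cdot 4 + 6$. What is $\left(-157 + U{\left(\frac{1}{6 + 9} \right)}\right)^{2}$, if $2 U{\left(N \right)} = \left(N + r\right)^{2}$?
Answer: $\frac{7789681}{202500} \approx 38.468$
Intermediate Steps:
$r = 18$ ($r = 12 + 6 = 18$)
$U{\left(N \right)} = \frac{\left(18 + N\right)^{2}}{2}$ ($U{\left(N \right)} = \frac{\left(N + 18\right)^{2}}{2} = \frac{\left(18 + N\right)^{2}}{2}$)
$\left(-157 + U{\left(\frac{1}{6 + 9} \right)}\right)^{2} = \left(-157 + \frac{\left(18 + \frac{1}{6 + 9}\right)^{2}}{2}\right)^{2} = \left(-157 + \frac{\left(18 + \frac{1}{15}\right)^{2}}{2}\right)^{2} = \left(-157 + \frac{\left(\frac{271}{15}\right)^{2}}{2}\right)^{2} = \left(-157 + \frac{1}{2} \cdot \frac{73441}{225}\right)^{2} = \left(-157 + \frac{73441}{450}\right)^{2} = \left(\frac{2791}{450}\right)^{2} = \frac{7789681}{202500}$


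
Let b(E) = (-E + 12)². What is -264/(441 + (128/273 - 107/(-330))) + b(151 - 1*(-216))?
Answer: 557323890085/4422349 ≈ 1.2602e+5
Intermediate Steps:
b(E) = (12 - E)²
-264/(441 + (128/273 - 107/(-330))) + b(151 - 1*(-216)) = -264/(441 + (128/273 - 107/(-330))) + (-12 + (151 - 1*(-216)))² = -264/(441 + (128*(1/273) - 107*(-1/330))) + (-12 + (151 + 216))² = -264/(441 + (128/273 + 107/330)) + (-12 + 367)² = -264/(441 + 7939/10010) + 355² = -264/4422349/10010 + 126025 = -264*10010/4422349 + 126025 = -2642640/4422349 + 126025 = 557323890085/4422349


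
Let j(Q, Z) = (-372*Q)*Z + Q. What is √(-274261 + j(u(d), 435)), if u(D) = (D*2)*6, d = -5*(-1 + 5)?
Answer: √38562299 ≈ 6209.9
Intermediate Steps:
d = -20 (d = -5*4 = -20)
u(D) = 12*D (u(D) = (2*D)*6 = 12*D)
j(Q, Z) = Q - 372*Q*Z (j(Q, Z) = -372*Q*Z + Q = Q - 372*Q*Z)
√(-274261 + j(u(d), 435)) = √(-274261 + (12*(-20))*(1 - 372*435)) = √(-274261 - 240*(1 - 161820)) = √(-274261 - 240*(-161819)) = √(-274261 + 38836560) = √38562299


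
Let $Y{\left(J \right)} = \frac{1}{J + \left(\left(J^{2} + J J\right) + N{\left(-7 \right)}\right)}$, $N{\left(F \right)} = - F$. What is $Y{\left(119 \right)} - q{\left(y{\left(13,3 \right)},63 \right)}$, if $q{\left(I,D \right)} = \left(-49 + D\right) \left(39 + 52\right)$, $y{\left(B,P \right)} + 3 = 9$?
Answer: $- \frac{36242751}{28448} \approx -1274.0$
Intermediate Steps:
$y{\left(B,P \right)} = 6$ ($y{\left(B,P \right)} = -3 + 9 = 6$)
$q{\left(I,D \right)} = -4459 + 91 D$ ($q{\left(I,D \right)} = \left(-49 + D\right) 91 = -4459 + 91 D$)
$Y{\left(J \right)} = \frac{1}{7 + J + 2 J^{2}}$ ($Y{\left(J \right)} = \frac{1}{J - \left(-7 - J^{2} - J J\right)} = \frac{1}{J + \left(\left(J^{2} + J^{2}\right) + 7\right)} = \frac{1}{J + \left(2 J^{2} + 7\right)} = \frac{1}{J + \left(7 + 2 J^{2}\right)} = \frac{1}{7 + J + 2 J^{2}}$)
$Y{\left(119 \right)} - q{\left(y{\left(13,3 \right)},63 \right)} = \frac{1}{7 + 119 + 2 \cdot 119^{2}} - \left(-4459 + 91 \cdot 63\right) = \frac{1}{7 + 119 + 2 \cdot 14161} - \left(-4459 + 5733\right) = \frac{1}{7 + 119 + 28322} - 1274 = \frac{1}{28448} - 1274 = - \frac{36242751}{28448}$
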